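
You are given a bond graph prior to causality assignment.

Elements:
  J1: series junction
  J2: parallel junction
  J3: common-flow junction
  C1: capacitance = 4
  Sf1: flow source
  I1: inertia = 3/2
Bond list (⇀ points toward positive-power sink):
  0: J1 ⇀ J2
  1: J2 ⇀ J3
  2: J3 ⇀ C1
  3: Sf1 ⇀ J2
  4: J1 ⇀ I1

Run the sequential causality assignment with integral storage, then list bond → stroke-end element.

#3 stroke at Sf1  (Sf1: flow source, stroke at near end)
#2 stroke at J3  (C1 integral (e out))
#1 stroke at J2  (closing 1-jn rule on J3)
#0 stroke at J1  (common-e at J2 fixed by 1)
#4 stroke at I1  (J1: last free bond brings flow in)

bond 0 →J1
bond 1 →J2
bond 2 →J3
bond 3 →Sf1
bond 4 →I1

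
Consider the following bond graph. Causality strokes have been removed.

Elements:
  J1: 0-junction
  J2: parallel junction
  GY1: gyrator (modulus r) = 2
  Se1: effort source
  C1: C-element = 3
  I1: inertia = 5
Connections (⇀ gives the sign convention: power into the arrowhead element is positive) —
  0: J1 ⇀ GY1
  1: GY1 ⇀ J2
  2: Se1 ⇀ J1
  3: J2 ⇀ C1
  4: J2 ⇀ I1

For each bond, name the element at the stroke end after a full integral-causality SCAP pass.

b2 →J1  (Se1 (Se) sets effort on bond)
b0 →GY1  (J1: bond 2 brought effort, rest push out)
b1 →GY1  (through GY1, causality inverts; strokes same side of GY1)
b3 →J2  (C1 integral (e out))
b4 →I1  (0-jn J2 has e-setter on 3)

β0 stroke at GY1
β1 stroke at GY1
β2 stroke at J1
β3 stroke at J2
β4 stroke at I1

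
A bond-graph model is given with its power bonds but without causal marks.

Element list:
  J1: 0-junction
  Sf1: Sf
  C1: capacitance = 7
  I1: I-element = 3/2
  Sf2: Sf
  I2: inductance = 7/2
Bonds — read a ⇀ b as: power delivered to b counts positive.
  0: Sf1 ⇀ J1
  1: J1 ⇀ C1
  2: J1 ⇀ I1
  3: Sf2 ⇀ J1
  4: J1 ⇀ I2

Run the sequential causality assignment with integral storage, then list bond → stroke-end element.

b0 stroke→Sf1
b1 stroke→J1
b2 stroke→I1
b3 stroke→Sf2
b4 stroke→I2

bond 0 |Sf1  (Sf1 fixes flow; stroke at Sf1)
bond 3 |Sf2  (Sf2 fixes flow; stroke at Sf2)
bond 1 |J1  (C1 integral (e out))
bond 2 |I1  (J1 effort already set via bond 1)
bond 4 |I2  (J1: bond 1 brought effort, rest push out)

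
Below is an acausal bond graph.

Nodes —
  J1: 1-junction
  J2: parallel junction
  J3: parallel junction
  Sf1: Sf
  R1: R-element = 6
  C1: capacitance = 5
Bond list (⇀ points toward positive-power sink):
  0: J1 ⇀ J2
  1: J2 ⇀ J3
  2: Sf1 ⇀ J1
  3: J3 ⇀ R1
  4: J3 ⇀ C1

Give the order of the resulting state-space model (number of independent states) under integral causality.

1  (C1 all integral)

b2 |Sf1  (Sf1 (Sf) sets flow on bond)
b0 |J1  (J1 flow already set via bond 2)
b1 |J2  (closing 0-jn rule on J2)
b4 |J3  (prefer integral on C1)
b3 |R1  (J3 effort already set via bond 4)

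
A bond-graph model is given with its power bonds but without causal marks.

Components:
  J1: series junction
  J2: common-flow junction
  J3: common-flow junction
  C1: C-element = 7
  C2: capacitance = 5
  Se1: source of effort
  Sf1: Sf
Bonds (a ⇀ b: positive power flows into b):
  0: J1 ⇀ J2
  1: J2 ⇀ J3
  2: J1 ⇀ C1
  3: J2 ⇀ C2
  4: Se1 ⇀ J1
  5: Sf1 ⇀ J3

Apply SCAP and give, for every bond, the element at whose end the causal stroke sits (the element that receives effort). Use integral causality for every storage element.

β4 |J1  (Se1 fixes effort; stroke away)
β5 |Sf1  (Sf1 fixes flow; stroke at Sf1)
β1 |J3  (common-f at J3 fixed by 5)
β0 |J2  (J2: bond 1 brought flow, rest push out)
β3 |J2  (J2 flow already set via bond 1)
β2 |J1  (J1: bond 0 brought flow, rest push out)

bond 0 stroke at J2
bond 1 stroke at J3
bond 2 stroke at J1
bond 3 stroke at J2
bond 4 stroke at J1
bond 5 stroke at Sf1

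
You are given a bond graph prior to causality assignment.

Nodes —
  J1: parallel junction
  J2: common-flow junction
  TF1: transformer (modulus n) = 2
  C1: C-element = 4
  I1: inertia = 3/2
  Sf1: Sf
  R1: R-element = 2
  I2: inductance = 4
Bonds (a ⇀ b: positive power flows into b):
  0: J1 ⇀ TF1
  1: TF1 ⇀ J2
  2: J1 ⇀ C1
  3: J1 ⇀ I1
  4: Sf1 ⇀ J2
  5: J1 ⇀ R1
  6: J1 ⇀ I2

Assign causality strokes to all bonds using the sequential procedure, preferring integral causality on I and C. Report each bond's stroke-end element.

#0 →TF1
#1 →J2
#2 →J1
#3 →I1
#4 →Sf1
#5 →R1
#6 →I2

#4 |Sf1  (Sf1 (Sf) sets flow on bond)
#1 |J2  (1-jn J2 has f-setter on 4)
#0 |TF1  (TF1: transformer flips bond 1)
#2 |J1  (C1 integral (e out))
#3 |I1  (common-e at J1 fixed by 2)
#5 |R1  (J1: bond 2 brought effort, rest push out)
#6 |I2  (common-e at J1 fixed by 2)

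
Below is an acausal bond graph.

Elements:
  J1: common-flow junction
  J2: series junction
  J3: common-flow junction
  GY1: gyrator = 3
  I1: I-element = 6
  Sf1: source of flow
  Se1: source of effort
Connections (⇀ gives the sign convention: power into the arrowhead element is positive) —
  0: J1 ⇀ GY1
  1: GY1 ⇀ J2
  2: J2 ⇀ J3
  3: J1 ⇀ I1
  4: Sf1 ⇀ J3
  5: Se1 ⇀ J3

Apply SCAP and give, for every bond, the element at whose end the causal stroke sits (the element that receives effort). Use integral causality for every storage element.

b0 →J1
b1 →J2
b2 →J3
b3 →I1
b4 →Sf1
b5 →J3

#4 stroke at Sf1  (source Sf1 imposes f)
#5 stroke at J3  (Se1: effort source, stroke at far end)
#2 stroke at J3  (common-f at J3 fixed by 4)
#1 stroke at J2  (1-jn J2 has f-setter on 2)
#0 stroke at J1  (through GY1, causality inverts; strokes same side of GY1)
#3 stroke at I1  (closing 1-jn rule on J1)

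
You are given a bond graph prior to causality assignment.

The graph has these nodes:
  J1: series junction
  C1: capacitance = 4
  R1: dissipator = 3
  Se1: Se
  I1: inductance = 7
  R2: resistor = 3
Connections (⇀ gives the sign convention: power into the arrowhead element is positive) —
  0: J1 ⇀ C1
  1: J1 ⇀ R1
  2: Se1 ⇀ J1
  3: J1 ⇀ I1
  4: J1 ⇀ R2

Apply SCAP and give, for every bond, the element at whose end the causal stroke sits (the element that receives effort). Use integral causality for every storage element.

b0 stroke at J1
b1 stroke at J1
b2 stroke at J1
b3 stroke at I1
b4 stroke at J1

bond 2 |J1  (Se1: effort source, stroke at far end)
bond 0 |J1  (prefer integral on C1)
bond 3 |I1  (prefer integral on I1)
bond 1 |J1  (common-f at J1 fixed by 3)
bond 4 |J1  (J1 flow already set via bond 3)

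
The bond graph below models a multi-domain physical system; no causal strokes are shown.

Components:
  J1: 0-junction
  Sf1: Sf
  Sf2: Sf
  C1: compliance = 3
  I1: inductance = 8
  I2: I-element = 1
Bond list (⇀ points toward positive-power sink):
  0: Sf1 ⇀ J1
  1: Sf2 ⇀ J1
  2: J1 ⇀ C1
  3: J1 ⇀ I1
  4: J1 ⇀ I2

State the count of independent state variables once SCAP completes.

b0 stroke at Sf1  (Sf1: flow source, stroke at near end)
b1 stroke at Sf2  (Sf2 (Sf) sets flow on bond)
b2 stroke at J1  (prefer integral on C1)
b3 stroke at I1  (J1: bond 2 brought effort, rest push out)
b4 stroke at I2  (0-jn J1 has e-setter on 2)

3  (C1, I1, I2 all integral)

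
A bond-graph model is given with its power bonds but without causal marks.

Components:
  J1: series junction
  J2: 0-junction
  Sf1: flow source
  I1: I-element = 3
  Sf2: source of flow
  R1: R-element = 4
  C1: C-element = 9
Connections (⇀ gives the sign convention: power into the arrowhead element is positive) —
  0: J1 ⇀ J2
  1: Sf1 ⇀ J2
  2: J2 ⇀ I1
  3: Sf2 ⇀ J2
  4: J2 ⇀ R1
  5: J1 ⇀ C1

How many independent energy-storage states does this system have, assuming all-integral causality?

2  (C1, I1 all integral)

b1 |Sf1  (source Sf1 imposes f)
b3 |Sf2  (source Sf2 imposes f)
b2 |I1  (prefer integral on I1)
b5 |J1  (C1: C, integral causality)
b0 |J2  (J1: last free bond brings flow in)
b4 |R1  (J2 effort already set via bond 0)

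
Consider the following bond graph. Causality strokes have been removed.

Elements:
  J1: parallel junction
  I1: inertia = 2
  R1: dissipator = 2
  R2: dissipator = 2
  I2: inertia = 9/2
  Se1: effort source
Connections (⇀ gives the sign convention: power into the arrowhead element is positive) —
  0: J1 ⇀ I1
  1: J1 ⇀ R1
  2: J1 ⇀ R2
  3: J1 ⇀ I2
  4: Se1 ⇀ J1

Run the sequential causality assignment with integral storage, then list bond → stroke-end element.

β4 stroke at J1  (source Se1 imposes e)
β0 stroke at I1  (J1: bond 4 brought effort, rest push out)
β1 stroke at R1  (J1: bond 4 brought effort, rest push out)
β2 stroke at R2  (J1 effort already set via bond 4)
β3 stroke at I2  (common-e at J1 fixed by 4)

b0 stroke→I1
b1 stroke→R1
b2 stroke→R2
b3 stroke→I2
b4 stroke→J1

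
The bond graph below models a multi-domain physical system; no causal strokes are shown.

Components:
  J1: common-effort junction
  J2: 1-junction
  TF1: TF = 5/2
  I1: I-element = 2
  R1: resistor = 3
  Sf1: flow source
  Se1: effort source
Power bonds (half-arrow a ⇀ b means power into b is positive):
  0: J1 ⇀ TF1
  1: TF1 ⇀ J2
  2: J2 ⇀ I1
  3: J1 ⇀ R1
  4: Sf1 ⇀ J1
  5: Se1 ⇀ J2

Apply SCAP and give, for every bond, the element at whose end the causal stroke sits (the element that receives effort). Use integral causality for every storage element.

β4 →Sf1  (Sf1 (Sf) sets flow on bond)
β5 →J2  (Se1: effort source, stroke at far end)
β2 →I1  (I1: I, integral causality)
β1 →J2  (J2: bond 2 brought flow, rest push out)
β0 →TF1  (TF1 one-in-one-out from 1)
β3 →J1  (J1 needs exactly one e-in)

β0 |TF1
β1 |J2
β2 |I1
β3 |J1
β4 |Sf1
β5 |J2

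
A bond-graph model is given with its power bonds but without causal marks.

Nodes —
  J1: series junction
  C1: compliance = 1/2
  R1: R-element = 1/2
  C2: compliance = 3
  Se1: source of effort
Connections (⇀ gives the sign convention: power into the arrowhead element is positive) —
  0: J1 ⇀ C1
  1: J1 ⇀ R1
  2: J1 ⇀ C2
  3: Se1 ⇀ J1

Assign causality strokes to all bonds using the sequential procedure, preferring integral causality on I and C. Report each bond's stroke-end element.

b0 →J1
b1 →R1
b2 →J1
b3 →J1

#3 stroke at J1  (source Se1 imposes e)
#0 stroke at J1  (C1 outputs effort q/C1)
#2 stroke at J1  (C2 integral (e out))
#1 stroke at R1  (closing 1-jn rule on J1)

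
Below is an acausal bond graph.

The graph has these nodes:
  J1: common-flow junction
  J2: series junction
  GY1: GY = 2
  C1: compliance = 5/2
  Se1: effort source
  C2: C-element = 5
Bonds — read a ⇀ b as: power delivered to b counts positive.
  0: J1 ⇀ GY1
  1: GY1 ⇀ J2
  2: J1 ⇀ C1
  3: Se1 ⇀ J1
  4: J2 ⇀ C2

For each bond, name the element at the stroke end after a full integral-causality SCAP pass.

b3 stroke at J1  (Se1 (Se) sets effort on bond)
b2 stroke at J1  (C1: C, integral causality)
b0 stroke at GY1  (J1: last free bond brings flow in)
b1 stroke at GY1  (GY1 both-in/both-out from 0)
b4 stroke at J2  (J2 flow already set via bond 1)

β0 stroke at GY1
β1 stroke at GY1
β2 stroke at J1
β3 stroke at J1
β4 stroke at J2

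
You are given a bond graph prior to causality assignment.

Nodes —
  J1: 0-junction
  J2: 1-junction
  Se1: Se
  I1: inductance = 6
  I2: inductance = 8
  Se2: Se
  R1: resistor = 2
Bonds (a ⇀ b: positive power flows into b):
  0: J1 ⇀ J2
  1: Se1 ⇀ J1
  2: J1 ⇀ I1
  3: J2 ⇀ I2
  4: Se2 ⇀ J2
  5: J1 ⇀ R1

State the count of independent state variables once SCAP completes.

#1 →J1  (Se1 (Se) sets effort on bond)
#4 →J2  (Se2 fixes effort; stroke away)
#0 →J2  (J1 effort already set via bond 1)
#2 →I1  (J1 effort already set via bond 1)
#5 →R1  (0-jn J1 has e-setter on 1)
#3 →I2  (J2: last free bond brings flow in)

2  (I1, I2 all integral)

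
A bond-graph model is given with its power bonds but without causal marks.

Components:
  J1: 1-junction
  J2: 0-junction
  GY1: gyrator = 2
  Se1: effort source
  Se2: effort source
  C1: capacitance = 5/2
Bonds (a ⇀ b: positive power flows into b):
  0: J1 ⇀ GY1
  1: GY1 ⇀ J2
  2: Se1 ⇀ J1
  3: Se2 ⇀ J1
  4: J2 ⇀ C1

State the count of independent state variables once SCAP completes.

1  (C1 all integral)

bond 2 stroke at J1  (Se1 (Se) sets effort on bond)
bond 3 stroke at J1  (Se2: effort source, stroke at far end)
bond 0 stroke at GY1  (closing 1-jn rule on J1)
bond 1 stroke at GY1  (GY1: gyrator matches bond 0)
bond 4 stroke at J2  (J2: last free bond brings effort in)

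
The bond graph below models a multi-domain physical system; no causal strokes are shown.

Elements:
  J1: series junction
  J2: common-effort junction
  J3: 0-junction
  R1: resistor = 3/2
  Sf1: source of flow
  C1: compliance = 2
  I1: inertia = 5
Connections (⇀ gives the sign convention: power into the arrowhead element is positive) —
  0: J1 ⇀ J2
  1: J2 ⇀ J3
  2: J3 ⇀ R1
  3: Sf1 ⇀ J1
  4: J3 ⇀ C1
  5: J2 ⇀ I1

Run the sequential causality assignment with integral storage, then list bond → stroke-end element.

β3 stroke→Sf1  (Sf1 fixes flow; stroke at Sf1)
β0 stroke→J1  (J1 flow already set via bond 3)
β4 stroke→J3  (C1 outputs effort q/C1)
β1 stroke→J2  (J3 effort already set via bond 4)
β2 stroke→R1  (J3: bond 4 brought effort, rest push out)
β5 stroke→I1  (J2 effort already set via bond 1)

bond 0 |J1
bond 1 |J2
bond 2 |R1
bond 3 |Sf1
bond 4 |J3
bond 5 |I1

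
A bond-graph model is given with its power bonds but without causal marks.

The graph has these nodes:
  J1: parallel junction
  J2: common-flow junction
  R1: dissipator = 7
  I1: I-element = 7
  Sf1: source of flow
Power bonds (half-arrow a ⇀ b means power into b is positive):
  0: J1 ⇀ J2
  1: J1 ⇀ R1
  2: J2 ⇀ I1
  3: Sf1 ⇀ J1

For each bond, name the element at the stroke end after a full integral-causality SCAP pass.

β3 →Sf1  (Sf1 (Sf) sets flow on bond)
β2 →I1  (I1 outputs flow p/I1)
β0 →J2  (J2 flow already set via bond 2)
β1 →J1  (J1 needs exactly one e-in)

#0 stroke→J2
#1 stroke→J1
#2 stroke→I1
#3 stroke→Sf1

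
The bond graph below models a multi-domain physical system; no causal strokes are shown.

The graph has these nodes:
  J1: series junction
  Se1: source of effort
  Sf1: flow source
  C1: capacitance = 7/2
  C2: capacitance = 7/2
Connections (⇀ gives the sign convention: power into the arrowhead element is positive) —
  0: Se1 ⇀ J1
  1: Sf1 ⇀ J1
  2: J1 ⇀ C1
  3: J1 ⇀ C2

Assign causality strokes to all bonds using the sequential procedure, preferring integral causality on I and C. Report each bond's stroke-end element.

β0 stroke at J1  (Se1 fixes effort; stroke away)
β1 stroke at Sf1  (Sf1: flow source, stroke at near end)
β2 stroke at J1  (1-jn J1 has f-setter on 1)
β3 stroke at J1  (J1 flow already set via bond 1)

bond 0 |J1
bond 1 |Sf1
bond 2 |J1
bond 3 |J1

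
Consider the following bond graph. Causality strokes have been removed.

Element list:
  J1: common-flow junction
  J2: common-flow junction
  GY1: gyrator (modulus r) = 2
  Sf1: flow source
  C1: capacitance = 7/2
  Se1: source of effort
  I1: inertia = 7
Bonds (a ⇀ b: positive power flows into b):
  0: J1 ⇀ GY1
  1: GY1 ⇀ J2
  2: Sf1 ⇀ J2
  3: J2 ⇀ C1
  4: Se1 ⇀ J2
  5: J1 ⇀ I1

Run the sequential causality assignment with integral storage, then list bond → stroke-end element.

β2 stroke→Sf1  (source Sf1 imposes f)
β4 stroke→J2  (source Se1 imposes e)
β1 stroke→J2  (J2 flow already set via bond 2)
β3 stroke→J2  (1-jn J2 has f-setter on 2)
β0 stroke→J1  (GY GY1: same side as bond 1)
β5 stroke→I1  (only one flow-in slot at J1)

β0 stroke→J1
β1 stroke→J2
β2 stroke→Sf1
β3 stroke→J2
β4 stroke→J2
β5 stroke→I1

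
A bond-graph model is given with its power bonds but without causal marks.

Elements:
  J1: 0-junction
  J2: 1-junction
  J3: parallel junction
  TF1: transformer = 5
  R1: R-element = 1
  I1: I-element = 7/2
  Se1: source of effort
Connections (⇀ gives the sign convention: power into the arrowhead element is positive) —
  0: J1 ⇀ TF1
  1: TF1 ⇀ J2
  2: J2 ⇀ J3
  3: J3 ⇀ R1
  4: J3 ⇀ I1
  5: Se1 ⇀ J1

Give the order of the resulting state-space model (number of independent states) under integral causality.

bond 5 stroke→J1  (source Se1 imposes e)
bond 0 stroke→TF1  (common-e at J1 fixed by 5)
bond 1 stroke→J2  (TF TF1: opposite of bond 0)
bond 2 stroke→J3  (only one flow-in slot at J2)
bond 3 stroke→R1  (common-e at J3 fixed by 2)
bond 4 stroke→I1  (0-jn J3 has e-setter on 2)

1  (I1 all integral)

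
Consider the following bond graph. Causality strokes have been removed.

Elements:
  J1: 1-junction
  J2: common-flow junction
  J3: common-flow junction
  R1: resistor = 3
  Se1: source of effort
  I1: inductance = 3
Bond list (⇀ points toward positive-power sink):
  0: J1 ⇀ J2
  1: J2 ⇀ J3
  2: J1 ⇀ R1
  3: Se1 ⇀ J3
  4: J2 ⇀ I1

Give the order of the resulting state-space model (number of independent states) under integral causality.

1  (I1 all integral)

#3 |J3  (Se1: effort source, stroke at far end)
#1 |J2  (J3 needs exactly one f-in)
#4 |I1  (I1 integral (f out))
#0 |J2  (1-jn J2 has f-setter on 4)
#2 |J1  (1-jn J1 has f-setter on 0)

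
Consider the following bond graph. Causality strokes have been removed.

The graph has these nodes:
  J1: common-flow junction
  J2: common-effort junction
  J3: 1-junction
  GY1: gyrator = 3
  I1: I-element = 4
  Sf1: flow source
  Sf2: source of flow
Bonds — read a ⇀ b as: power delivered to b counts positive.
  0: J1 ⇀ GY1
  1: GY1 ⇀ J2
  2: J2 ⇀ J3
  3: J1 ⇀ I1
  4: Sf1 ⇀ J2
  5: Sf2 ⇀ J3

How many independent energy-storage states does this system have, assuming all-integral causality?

1  (I1 all integral)

β4 stroke→Sf1  (Sf1 fixes flow; stroke at Sf1)
β5 stroke→Sf2  (Sf2: flow source, stroke at near end)
β2 stroke→J3  (J3 flow already set via bond 5)
β1 stroke→J2  (closing 0-jn rule on J2)
β0 stroke→J1  (GY1: gyrator matches bond 1)
β3 stroke→I1  (J1 needs exactly one f-in)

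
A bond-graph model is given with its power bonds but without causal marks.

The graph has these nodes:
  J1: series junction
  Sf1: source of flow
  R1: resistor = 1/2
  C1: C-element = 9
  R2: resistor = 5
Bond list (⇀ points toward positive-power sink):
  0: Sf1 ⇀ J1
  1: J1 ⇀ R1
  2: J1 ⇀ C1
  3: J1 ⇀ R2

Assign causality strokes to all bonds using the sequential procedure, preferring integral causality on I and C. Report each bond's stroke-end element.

bond 0 stroke→Sf1  (Sf1 fixes flow; stroke at Sf1)
bond 1 stroke→J1  (J1: bond 0 brought flow, rest push out)
bond 2 stroke→J1  (J1: bond 0 brought flow, rest push out)
bond 3 stroke→J1  (1-jn J1 has f-setter on 0)

#0 stroke→Sf1
#1 stroke→J1
#2 stroke→J1
#3 stroke→J1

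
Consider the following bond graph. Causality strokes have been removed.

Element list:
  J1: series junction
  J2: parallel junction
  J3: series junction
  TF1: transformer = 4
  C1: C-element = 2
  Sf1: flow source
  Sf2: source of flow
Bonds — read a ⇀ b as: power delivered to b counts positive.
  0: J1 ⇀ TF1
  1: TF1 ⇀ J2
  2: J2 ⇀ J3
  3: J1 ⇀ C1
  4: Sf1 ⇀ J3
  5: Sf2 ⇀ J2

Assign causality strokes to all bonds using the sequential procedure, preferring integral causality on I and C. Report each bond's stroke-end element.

bond 0 stroke→TF1
bond 1 stroke→J2
bond 2 stroke→J3
bond 3 stroke→J1
bond 4 stroke→Sf1
bond 5 stroke→Sf2

b4 stroke→Sf1  (Sf1: flow source, stroke at near end)
b5 stroke→Sf2  (Sf2: flow source, stroke at near end)
b2 stroke→J3  (common-f at J3 fixed by 4)
b1 stroke→J2  (J2 needs exactly one e-in)
b0 stroke→TF1  (TF1 one-in-one-out from 1)
b3 stroke→J1  (1-jn J1 has f-setter on 0)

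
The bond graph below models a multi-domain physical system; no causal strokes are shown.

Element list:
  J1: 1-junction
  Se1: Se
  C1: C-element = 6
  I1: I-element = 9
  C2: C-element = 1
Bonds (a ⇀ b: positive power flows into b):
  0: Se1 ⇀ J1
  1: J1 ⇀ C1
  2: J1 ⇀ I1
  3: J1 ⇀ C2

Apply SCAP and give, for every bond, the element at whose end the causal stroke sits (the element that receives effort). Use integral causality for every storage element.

#0 stroke at J1
#1 stroke at J1
#2 stroke at I1
#3 stroke at J1

b0 stroke→J1  (Se1: effort source, stroke at far end)
b1 stroke→J1  (C1: C, integral causality)
b2 stroke→I1  (prefer integral on I1)
b3 stroke→J1  (J1 flow already set via bond 2)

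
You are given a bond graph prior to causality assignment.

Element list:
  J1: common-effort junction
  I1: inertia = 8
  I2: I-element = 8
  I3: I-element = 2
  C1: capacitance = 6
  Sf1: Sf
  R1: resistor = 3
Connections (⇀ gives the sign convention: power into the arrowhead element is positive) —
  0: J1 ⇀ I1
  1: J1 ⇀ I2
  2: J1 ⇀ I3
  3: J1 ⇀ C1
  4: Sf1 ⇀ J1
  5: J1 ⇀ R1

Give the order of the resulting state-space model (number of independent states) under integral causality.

#4 →Sf1  (source Sf1 imposes f)
#0 →I1  (I1 outputs flow p/I1)
#1 →I2  (I2 outputs flow p/I2)
#2 →I3  (I3: I, integral causality)
#3 →J1  (C1 outputs effort q/C1)
#5 →R1  (0-jn J1 has e-setter on 3)

4  (C1, I1, I2, I3 all integral)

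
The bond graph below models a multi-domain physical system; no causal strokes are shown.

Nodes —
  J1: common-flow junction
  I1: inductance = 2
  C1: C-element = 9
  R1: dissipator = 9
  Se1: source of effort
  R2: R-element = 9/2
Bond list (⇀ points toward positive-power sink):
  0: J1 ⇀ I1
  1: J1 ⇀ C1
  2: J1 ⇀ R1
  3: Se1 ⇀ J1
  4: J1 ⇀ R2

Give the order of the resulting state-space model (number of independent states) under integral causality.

bond 3 stroke→J1  (Se1 fixes effort; stroke away)
bond 0 stroke→I1  (I1: I, integral causality)
bond 1 stroke→J1  (common-f at J1 fixed by 0)
bond 2 stroke→J1  (J1: bond 0 brought flow, rest push out)
bond 4 stroke→J1  (J1 flow already set via bond 0)

2  (C1, I1 all integral)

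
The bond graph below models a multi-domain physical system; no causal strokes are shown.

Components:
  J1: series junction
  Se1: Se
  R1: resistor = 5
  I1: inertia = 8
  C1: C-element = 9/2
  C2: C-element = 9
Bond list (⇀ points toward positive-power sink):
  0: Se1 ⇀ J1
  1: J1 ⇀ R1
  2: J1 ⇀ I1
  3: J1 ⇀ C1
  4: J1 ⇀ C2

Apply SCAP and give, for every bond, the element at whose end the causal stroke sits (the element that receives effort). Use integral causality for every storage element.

#0 |J1
#1 |J1
#2 |I1
#3 |J1
#4 |J1

b0 stroke at J1  (Se1 fixes effort; stroke away)
b2 stroke at I1  (prefer integral on I1)
b1 stroke at J1  (1-jn J1 has f-setter on 2)
b3 stroke at J1  (common-f at J1 fixed by 2)
b4 stroke at J1  (common-f at J1 fixed by 2)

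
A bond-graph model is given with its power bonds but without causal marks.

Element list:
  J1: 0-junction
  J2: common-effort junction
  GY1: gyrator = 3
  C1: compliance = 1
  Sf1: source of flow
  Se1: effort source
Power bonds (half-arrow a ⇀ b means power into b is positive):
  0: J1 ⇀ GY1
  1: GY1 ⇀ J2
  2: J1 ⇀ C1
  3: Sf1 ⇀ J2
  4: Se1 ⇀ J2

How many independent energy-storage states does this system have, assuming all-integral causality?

1  (C1 all integral)

bond 3 stroke→Sf1  (source Sf1 imposes f)
bond 4 stroke→J2  (Se1 fixes effort; stroke away)
bond 1 stroke→GY1  (J2 effort already set via bond 4)
bond 0 stroke→GY1  (through GY1, causality inverts; strokes same side of GY1)
bond 2 stroke→J1  (only one effort-in slot at J1)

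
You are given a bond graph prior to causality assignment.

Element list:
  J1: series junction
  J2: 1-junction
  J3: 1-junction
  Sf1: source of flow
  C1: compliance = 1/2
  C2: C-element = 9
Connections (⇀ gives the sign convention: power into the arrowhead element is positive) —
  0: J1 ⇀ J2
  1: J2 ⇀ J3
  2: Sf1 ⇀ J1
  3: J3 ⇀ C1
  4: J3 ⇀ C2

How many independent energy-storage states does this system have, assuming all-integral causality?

2  (C1, C2 all integral)

#2 stroke at Sf1  (Sf1 (Sf) sets flow on bond)
#0 stroke at J1  (J1: bond 2 brought flow, rest push out)
#1 stroke at J2  (J2: bond 0 brought flow, rest push out)
#3 stroke at J3  (J3: bond 1 brought flow, rest push out)
#4 stroke at J3  (common-f at J3 fixed by 1)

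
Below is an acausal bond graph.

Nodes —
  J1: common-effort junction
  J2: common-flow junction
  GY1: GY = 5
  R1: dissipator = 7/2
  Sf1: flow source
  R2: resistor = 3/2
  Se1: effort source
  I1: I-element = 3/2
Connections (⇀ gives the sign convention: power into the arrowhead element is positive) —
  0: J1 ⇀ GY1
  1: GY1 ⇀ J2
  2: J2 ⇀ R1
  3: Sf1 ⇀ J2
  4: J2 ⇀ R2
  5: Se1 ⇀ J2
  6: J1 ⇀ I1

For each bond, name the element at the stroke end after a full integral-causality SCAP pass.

#0 stroke at J1
#1 stroke at J2
#2 stroke at J2
#3 stroke at Sf1
#4 stroke at J2
#5 stroke at J2
#6 stroke at I1

b3 →Sf1  (Sf1 fixes flow; stroke at Sf1)
b5 →J2  (Se1 (Se) sets effort on bond)
b1 →J2  (J2 flow already set via bond 3)
b2 →J2  (J2 flow already set via bond 3)
b4 →J2  (1-jn J2 has f-setter on 3)
b0 →J1  (GY1: gyrator matches bond 1)
b6 →I1  (J1: bond 0 brought effort, rest push out)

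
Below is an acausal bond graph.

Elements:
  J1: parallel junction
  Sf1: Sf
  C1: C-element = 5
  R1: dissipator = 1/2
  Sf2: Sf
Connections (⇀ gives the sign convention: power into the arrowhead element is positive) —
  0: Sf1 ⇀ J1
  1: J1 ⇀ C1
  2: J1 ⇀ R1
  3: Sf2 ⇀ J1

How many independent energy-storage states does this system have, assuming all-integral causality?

1  (C1 all integral)

b0 |Sf1  (Sf1 fixes flow; stroke at Sf1)
b3 |Sf2  (Sf2 fixes flow; stroke at Sf2)
b1 |J1  (C1 outputs effort q/C1)
b2 |R1  (common-e at J1 fixed by 1)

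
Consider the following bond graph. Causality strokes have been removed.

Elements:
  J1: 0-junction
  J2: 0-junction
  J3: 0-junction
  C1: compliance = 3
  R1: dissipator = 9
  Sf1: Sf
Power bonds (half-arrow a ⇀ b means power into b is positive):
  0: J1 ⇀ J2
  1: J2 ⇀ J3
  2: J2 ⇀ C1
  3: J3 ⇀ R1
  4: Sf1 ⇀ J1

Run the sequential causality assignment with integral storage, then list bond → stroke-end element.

bond 4 →Sf1  (Sf1: flow source, stroke at near end)
bond 0 →J1  (only one effort-in slot at J1)
bond 2 →J2  (C1: C, integral causality)
bond 1 →J3  (J2: bond 2 brought effort, rest push out)
bond 3 →R1  (J3: bond 1 brought effort, rest push out)

#0 →J1
#1 →J3
#2 →J2
#3 →R1
#4 →Sf1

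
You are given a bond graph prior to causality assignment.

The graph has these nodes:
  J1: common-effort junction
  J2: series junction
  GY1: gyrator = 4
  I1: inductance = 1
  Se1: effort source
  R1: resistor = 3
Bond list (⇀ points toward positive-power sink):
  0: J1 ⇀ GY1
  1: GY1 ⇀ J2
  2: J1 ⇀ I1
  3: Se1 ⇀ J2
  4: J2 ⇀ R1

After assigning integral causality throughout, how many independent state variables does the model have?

1  (I1 all integral)

β3 |J2  (Se1 (Se) sets effort on bond)
β2 |I1  (I1: I, integral causality)
β0 |J1  (only one effort-in slot at J1)
β1 |J2  (GY GY1: same side as bond 0)
β4 |R1  (J2: last free bond brings flow in)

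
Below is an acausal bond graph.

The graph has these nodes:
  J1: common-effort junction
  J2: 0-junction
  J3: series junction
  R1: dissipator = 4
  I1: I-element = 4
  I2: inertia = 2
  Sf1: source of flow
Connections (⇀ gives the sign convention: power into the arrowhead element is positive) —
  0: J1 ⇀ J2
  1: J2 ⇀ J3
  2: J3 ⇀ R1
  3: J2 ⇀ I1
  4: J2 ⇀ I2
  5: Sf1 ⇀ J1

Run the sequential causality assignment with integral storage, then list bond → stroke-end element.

#0 →J1
#1 →J2
#2 →J3
#3 →I1
#4 →I2
#5 →Sf1

#5 |Sf1  (Sf1 fixes flow; stroke at Sf1)
#0 |J1  (closing 0-jn rule on J1)
#3 |I1  (prefer integral on I1)
#4 |I2  (I2 outputs flow p/I2)
#1 |J2  (closing 0-jn rule on J2)
#2 |J3  (J3: bond 1 brought flow, rest push out)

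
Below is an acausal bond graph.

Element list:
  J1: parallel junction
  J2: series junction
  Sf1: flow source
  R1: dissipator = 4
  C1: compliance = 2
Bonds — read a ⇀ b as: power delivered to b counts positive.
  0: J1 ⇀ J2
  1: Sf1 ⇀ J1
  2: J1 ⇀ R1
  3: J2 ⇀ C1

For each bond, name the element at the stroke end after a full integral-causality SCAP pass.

β0 |J1
β1 |Sf1
β2 |R1
β3 |J2

bond 1 stroke→Sf1  (source Sf1 imposes f)
bond 3 stroke→J2  (C1 outputs effort q/C1)
bond 0 stroke→J1  (J2: last free bond brings flow in)
bond 2 stroke→R1  (common-e at J1 fixed by 0)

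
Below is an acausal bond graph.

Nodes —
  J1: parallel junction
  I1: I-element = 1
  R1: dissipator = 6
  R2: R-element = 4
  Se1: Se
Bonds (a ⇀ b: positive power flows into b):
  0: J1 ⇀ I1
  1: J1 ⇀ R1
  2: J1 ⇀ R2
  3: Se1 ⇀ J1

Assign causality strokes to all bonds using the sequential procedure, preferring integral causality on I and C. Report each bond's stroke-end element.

#0 stroke→I1
#1 stroke→R1
#2 stroke→R2
#3 stroke→J1

bond 3 stroke at J1  (Se1 (Se) sets effort on bond)
bond 0 stroke at I1  (0-jn J1 has e-setter on 3)
bond 1 stroke at R1  (common-e at J1 fixed by 3)
bond 2 stroke at R2  (J1: bond 3 brought effort, rest push out)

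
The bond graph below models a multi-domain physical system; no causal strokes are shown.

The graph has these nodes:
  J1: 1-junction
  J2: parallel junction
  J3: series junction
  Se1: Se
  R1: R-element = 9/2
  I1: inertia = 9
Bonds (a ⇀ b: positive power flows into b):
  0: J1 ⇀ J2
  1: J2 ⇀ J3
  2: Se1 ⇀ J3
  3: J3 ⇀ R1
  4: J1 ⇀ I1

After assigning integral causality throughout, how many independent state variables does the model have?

b2 stroke→J3  (source Se1 imposes e)
b4 stroke→I1  (I1: I, integral causality)
b0 stroke→J1  (1-jn J1 has f-setter on 4)
b1 stroke→J2  (closing 0-jn rule on J2)
b3 stroke→J3  (J3 flow already set via bond 1)

1  (I1 all integral)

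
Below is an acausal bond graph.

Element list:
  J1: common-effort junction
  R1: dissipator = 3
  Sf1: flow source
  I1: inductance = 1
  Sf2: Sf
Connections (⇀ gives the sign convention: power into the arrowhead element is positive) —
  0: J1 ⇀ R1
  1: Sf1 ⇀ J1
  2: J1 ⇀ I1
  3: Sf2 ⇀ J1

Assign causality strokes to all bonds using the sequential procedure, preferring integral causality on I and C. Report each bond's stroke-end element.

#0 →J1
#1 →Sf1
#2 →I1
#3 →Sf2

bond 1 |Sf1  (Sf1 fixes flow; stroke at Sf1)
bond 3 |Sf2  (Sf2 (Sf) sets flow on bond)
bond 2 |I1  (I1 outputs flow p/I1)
bond 0 |J1  (J1: last free bond brings effort in)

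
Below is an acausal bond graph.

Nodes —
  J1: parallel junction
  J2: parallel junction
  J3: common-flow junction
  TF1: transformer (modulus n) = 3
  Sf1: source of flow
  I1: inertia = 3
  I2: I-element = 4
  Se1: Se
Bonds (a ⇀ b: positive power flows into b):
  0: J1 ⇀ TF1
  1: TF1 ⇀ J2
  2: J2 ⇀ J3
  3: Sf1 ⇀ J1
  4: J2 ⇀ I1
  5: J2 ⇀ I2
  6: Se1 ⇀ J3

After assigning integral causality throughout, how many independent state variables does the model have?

bond 3 stroke→Sf1  (Sf1: flow source, stroke at near end)
bond 6 stroke→J3  (Se1 (Se) sets effort on bond)
bond 0 stroke→J1  (only one effort-in slot at J1)
bond 2 stroke→J2  (J3: last free bond brings flow in)
bond 1 stroke→TF1  (TF1: transformer flips bond 0)
bond 4 stroke→I1  (J2 effort already set via bond 2)
bond 5 stroke→I2  (common-e at J2 fixed by 2)

2  (I1, I2 all integral)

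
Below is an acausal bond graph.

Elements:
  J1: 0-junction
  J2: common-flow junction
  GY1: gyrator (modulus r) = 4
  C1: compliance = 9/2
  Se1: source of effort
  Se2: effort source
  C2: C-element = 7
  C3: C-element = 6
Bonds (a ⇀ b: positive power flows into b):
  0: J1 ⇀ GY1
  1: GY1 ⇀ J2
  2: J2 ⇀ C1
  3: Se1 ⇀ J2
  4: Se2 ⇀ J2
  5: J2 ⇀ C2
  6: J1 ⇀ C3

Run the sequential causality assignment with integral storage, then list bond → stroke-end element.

bond 3 stroke→J2  (source Se1 imposes e)
bond 4 stroke→J2  (source Se2 imposes e)
bond 2 stroke→J2  (prefer integral on C1)
bond 5 stroke→J2  (C2 integral (e out))
bond 1 stroke→GY1  (J2 needs exactly one f-in)
bond 0 stroke→GY1  (GY1 both-in/both-out from 1)
bond 6 stroke→J1  (J1: last free bond brings effort in)

β0 stroke→GY1
β1 stroke→GY1
β2 stroke→J2
β3 stroke→J2
β4 stroke→J2
β5 stroke→J2
β6 stroke→J1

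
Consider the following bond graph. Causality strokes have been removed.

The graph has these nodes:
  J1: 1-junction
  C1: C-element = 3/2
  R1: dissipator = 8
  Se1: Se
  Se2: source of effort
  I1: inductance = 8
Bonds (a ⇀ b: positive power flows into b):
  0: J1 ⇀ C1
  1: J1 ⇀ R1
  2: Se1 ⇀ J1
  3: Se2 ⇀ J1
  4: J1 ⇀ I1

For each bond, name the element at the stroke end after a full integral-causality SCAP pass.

β2 |J1  (Se1 (Se) sets effort on bond)
β3 |J1  (Se2: effort source, stroke at far end)
β0 |J1  (C1: C, integral causality)
β4 |I1  (I1: I, integral causality)
β1 |J1  (common-f at J1 fixed by 4)

β0 |J1
β1 |J1
β2 |J1
β3 |J1
β4 |I1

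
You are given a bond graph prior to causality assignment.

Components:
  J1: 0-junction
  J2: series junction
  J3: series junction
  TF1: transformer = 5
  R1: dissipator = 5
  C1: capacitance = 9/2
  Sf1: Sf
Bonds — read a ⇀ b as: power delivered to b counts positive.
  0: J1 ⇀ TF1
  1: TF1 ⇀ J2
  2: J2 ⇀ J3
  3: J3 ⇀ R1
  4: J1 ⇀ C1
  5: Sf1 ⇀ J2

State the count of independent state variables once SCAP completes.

b5 →Sf1  (Sf1: flow source, stroke at near end)
b1 →J2  (1-jn J2 has f-setter on 5)
b2 →J2  (common-f at J2 fixed by 5)
b3 →J3  (common-f at J3 fixed by 2)
b0 →TF1  (TF TF1: opposite of bond 1)
b4 →J1  (J1 needs exactly one e-in)

1  (C1 all integral)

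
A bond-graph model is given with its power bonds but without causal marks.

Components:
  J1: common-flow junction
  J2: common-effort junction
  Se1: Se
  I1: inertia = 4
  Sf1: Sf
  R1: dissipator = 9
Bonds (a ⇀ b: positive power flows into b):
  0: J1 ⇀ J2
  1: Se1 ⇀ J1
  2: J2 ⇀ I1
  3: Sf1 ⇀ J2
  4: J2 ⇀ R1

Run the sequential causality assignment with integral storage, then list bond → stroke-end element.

#0 |J2
#1 |J1
#2 |I1
#3 |Sf1
#4 |R1

bond 1 →J1  (Se1: effort source, stroke at far end)
bond 3 →Sf1  (Sf1 (Sf) sets flow on bond)
bond 0 →J2  (only one flow-in slot at J1)
bond 2 →I1  (common-e at J2 fixed by 0)
bond 4 →R1  (J2 effort already set via bond 0)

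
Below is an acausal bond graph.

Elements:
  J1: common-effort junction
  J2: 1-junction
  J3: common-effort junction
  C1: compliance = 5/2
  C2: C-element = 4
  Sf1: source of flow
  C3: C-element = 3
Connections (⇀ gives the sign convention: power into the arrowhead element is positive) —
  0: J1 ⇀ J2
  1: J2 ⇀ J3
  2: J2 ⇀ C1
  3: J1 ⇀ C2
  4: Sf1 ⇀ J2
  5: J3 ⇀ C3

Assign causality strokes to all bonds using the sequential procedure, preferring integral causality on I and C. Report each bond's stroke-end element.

bond 0 |J2
bond 1 |J2
bond 2 |J2
bond 3 |J1
bond 4 |Sf1
bond 5 |J3

#4 stroke at Sf1  (Sf1: flow source, stroke at near end)
#0 stroke at J2  (common-f at J2 fixed by 4)
#1 stroke at J2  (common-f at J2 fixed by 4)
#2 stroke at J2  (J2 flow already set via bond 4)
#5 stroke at J3  (J3: last free bond brings effort in)
#3 stroke at J1  (only one effort-in slot at J1)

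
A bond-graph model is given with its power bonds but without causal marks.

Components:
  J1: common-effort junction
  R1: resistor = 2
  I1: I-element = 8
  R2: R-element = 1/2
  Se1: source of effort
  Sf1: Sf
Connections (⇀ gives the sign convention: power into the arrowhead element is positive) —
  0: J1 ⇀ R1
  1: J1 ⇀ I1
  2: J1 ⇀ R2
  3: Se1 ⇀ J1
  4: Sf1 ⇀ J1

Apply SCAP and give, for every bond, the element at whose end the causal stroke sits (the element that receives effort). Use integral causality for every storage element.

#3 →J1  (Se1: effort source, stroke at far end)
#4 →Sf1  (source Sf1 imposes f)
#0 →R1  (0-jn J1 has e-setter on 3)
#1 →I1  (J1 effort already set via bond 3)
#2 →R2  (J1: bond 3 brought effort, rest push out)

bond 0 stroke→R1
bond 1 stroke→I1
bond 2 stroke→R2
bond 3 stroke→J1
bond 4 stroke→Sf1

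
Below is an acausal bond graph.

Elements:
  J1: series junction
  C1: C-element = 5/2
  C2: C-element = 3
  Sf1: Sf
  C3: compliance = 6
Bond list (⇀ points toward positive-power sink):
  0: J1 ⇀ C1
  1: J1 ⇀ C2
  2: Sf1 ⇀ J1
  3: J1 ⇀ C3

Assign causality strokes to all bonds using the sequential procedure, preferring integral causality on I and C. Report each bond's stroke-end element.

b0 →J1
b1 →J1
b2 →Sf1
b3 →J1

bond 2 →Sf1  (Sf1: flow source, stroke at near end)
bond 0 →J1  (J1: bond 2 brought flow, rest push out)
bond 1 →J1  (J1 flow already set via bond 2)
bond 3 →J1  (common-f at J1 fixed by 2)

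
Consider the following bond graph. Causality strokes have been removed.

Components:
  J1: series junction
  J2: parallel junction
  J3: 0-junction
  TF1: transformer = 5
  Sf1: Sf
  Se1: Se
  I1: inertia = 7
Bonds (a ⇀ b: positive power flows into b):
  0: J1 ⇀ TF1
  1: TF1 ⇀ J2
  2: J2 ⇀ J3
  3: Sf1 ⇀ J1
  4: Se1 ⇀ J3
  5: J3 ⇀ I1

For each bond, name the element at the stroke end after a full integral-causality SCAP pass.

#3 |Sf1  (source Sf1 imposes f)
#4 |J3  (Se1 fixes effort; stroke away)
#0 |J1  (J1 flow already set via bond 3)
#2 |J2  (J3: bond 4 brought effort, rest push out)
#5 |I1  (J3: bond 4 brought effort, rest push out)
#1 |TF1  (through TF1, causality passes straight; one stroke at TF1)

b0 stroke→J1
b1 stroke→TF1
b2 stroke→J2
b3 stroke→Sf1
b4 stroke→J3
b5 stroke→I1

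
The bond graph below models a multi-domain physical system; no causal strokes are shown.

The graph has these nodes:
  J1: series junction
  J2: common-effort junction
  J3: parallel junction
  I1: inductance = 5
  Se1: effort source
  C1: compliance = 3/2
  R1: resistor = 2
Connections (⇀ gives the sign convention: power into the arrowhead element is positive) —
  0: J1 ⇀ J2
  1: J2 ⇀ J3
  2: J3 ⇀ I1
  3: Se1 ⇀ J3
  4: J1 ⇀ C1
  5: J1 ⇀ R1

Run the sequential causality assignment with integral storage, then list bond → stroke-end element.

#3 →J3  (Se1 fixes effort; stroke away)
#1 →J2  (0-jn J3 has e-setter on 3)
#2 →I1  (J3: bond 3 brought effort, rest push out)
#0 →J1  (0-jn J2 has e-setter on 1)
#4 →J1  (C1 outputs effort q/C1)
#5 →R1  (only one flow-in slot at J1)

#0 stroke at J1
#1 stroke at J2
#2 stroke at I1
#3 stroke at J3
#4 stroke at J1
#5 stroke at R1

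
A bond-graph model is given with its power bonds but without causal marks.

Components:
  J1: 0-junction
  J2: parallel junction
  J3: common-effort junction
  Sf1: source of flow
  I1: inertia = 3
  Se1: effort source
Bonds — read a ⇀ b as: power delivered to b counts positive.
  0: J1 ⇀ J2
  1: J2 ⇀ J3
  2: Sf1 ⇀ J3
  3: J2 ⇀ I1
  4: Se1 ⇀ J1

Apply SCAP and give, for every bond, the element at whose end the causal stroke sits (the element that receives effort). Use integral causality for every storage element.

bond 0 stroke→J2
bond 1 stroke→J3
bond 2 stroke→Sf1
bond 3 stroke→I1
bond 4 stroke→J1

bond 2 |Sf1  (Sf1 fixes flow; stroke at Sf1)
bond 4 |J1  (Se1 (Se) sets effort on bond)
bond 0 |J2  (J1 effort already set via bond 4)
bond 1 |J3  (J2 effort already set via bond 0)
bond 3 |I1  (J2: bond 0 brought effort, rest push out)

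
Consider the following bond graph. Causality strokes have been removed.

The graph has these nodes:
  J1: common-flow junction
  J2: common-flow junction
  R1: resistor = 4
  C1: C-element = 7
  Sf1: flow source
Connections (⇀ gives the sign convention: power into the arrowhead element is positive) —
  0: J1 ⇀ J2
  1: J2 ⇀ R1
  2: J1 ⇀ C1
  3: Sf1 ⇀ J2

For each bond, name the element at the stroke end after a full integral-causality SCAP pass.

bond 0 stroke at J2
bond 1 stroke at J2
bond 2 stroke at J1
bond 3 stroke at Sf1

b3 →Sf1  (Sf1: flow source, stroke at near end)
b0 →J2  (J2 flow already set via bond 3)
b1 →J2  (J2 flow already set via bond 3)
b2 →J1  (J1: bond 0 brought flow, rest push out)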